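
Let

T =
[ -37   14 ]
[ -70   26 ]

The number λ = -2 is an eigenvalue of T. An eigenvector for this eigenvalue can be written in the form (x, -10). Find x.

We need (T + 2I)v = 0.
T + 2I = [[-35, 14], [-70, 28]].
Row 1: (-35)·x + (14)·-10 = 0
Row 2: (-70)·x + (28)·-10 = 0
Solving gives x = -4.
Check: T·(-4, -10) = (8, 20) = -2·(-4, -10).

-4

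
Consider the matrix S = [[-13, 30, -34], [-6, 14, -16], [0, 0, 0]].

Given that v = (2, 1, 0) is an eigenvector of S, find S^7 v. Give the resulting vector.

First find the eigenvalue: Sv = (4, 2, 0) = 2·(2, 1, 0), so λ = 2.
Then S^7 v = λ^7·v = 2^7·(2, 1, 0) = 128·(2, 1, 0) = (256, 128, 0).

(256, 128, 0)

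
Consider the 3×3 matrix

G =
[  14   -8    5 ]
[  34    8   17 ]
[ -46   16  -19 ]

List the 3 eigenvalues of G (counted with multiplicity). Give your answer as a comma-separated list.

Compute the characteristic polynomial p(λ) = det(λI - G).
Expanding along the first row, p(λ) = λ^3 - 3λ^2 - 76λ + 288.
Try λ = 4: p(4) = 0, so 4 is a root.
Dividing by (λ - 4) leaves λ^2 + λ - 72.
The quadratic factors as (λ + 9)·(λ - 8).
Eigenvalues: -9, 4, 8.

-9, 4, 8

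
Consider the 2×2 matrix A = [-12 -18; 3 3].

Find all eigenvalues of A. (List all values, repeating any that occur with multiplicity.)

-6, -3

det(A - sI) = (-12 - s)(3 - s) - (-18)·(3) = s^2 + 9s + 18.
This factors as (s + 6)·(s + 3) = 0.
Eigenvalues: -6, -3.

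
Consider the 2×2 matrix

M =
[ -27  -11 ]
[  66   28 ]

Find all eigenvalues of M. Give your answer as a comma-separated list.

-5, 6

det(M - sI) = (-27 - s)(28 - s) - (-11)·(66) = s^2 - s - 30.
This factors as (s + 5)·(s - 6) = 0.
Eigenvalues: -5, 6.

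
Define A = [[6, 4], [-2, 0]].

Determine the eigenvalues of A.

2, 4

det(A - λI) = (6 - λ)(0 - λ) - (4)·(-2) = λ^2 - 6λ + 8.
This factors as (λ - 2)·(λ - 4) = 0.
Eigenvalues: 2, 4.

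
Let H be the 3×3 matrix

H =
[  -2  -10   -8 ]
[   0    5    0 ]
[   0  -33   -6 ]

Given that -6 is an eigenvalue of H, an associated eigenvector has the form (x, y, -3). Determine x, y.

We need (H + 6I)v = 0.
H + 6I = [[4, -10, -8], [0, 11, 0], [0, -33, 0]].
Row 1: (4)·x + (-10)·y + (-8)·-3 = 0
Row 2: (0)·x + (11)·y + (0)·-3 = 0
Row 3: (0)·x + (-33)·y + (0)·-3 = 0
Solving gives x = -6, y = 0.
Check: H·(-6, 0, -3) = (36, 0, 18) = -6·(-6, 0, -3).

-6, 0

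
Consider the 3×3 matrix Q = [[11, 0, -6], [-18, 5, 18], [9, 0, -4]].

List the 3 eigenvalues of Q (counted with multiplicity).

The characteristic polynomial is p(λ) = det(λI - Q).
Cofactor expansion gives p(λ) = λ^3 - 12λ^2 + 45λ - 50.
Since p(5) = 0, λ = 5 is a root.
Factor out (λ - 5): p(λ) = (λ - 5)·(λ^2 - 7λ + 10).
The quadratic factors as (λ - 2)·(λ - 5).
Eigenvalues: 2, 5, 5.

2, 5, 5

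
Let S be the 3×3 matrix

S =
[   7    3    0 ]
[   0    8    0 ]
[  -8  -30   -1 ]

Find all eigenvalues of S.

The characteristic polynomial is p(μ) = det(μI - S).
Cofactor expansion gives p(μ) = μ^3 - 14μ^2 + 41μ + 56.
Rational-root test: μ = 8 gives p(8) = 0.
Factor out (μ - 8): p(μ) = (μ - 8)·(μ^2 - 6μ - 7).
The quadratic factors as (μ + 1)·(μ - 7).
Eigenvalues: -1, 7, 8.

-1, 7, 8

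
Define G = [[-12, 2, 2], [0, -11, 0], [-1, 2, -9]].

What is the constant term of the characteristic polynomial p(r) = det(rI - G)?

1210

p(0) = det(0·I − G) = det(−G) = (−1)^3·det(G).
det(G) = -1210, so p(0) = 1210.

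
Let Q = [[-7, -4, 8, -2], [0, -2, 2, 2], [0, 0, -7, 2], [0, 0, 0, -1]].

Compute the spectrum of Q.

Q is upper triangular, so its eigenvalues are the diagonal entries.
Diagonal: -7, -2, -7, -1.

-7, -7, -2, -1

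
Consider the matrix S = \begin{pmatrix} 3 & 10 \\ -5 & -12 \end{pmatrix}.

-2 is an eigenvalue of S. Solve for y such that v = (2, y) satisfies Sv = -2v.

We need (S + 2I)v = 0.
S + 2I = [[5, 10], [-5, -10]].
Row 1: (5)·2 + (10)·y = 0
Row 2: (-5)·2 + (-10)·y = 0
Solving gives y = -1.
Check: S·(2, -1) = (-4, 2) = -2·(2, -1).

-1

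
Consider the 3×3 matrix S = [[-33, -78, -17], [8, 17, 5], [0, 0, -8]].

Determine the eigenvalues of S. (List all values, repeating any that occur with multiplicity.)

Compute the characteristic polynomial p(s) = det(sI - S).
Expanding along the first row, p(s) = s^3 + 24s^2 + 191s + 504.
Rational-root test: s = -7 gives p(-7) = 0.
Factor out (s + 7): p(s) = (s + 7)·(s^2 + 17s + 72).
The quadratic factors as (s + 9)·(s + 8).
Eigenvalues: -9, -8, -7.

-9, -8, -7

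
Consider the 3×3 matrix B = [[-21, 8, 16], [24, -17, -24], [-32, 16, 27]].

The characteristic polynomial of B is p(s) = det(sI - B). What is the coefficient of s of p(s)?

35

p(s) = s^3 + 11s^2 + 35s + 25.
The coefficient of s is 35.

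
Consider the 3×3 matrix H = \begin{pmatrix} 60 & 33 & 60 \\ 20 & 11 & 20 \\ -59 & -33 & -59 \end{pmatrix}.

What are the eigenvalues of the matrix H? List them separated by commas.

0, 1, 11

The characteristic polynomial is p(λ) = det(λI - H).
Cofactor expansion gives p(λ) = λ^3 - 12λ^2 + 11λ.
Rational-root test: λ = 0 gives p(0) = 0.
Factor out λ: p(λ) = λ·(λ^2 - 12λ + 11).
The quadratic factors as (λ - 1)·(λ - 11).
Eigenvalues: 0, 1, 11.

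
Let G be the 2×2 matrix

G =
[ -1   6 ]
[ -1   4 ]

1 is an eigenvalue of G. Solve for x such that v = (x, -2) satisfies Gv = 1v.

-6

We need (G - 1I)v = 0.
G - 1I = [[-2, 6], [-1, 3]].
Row 1: (-2)·x + (6)·-2 = 0
Row 2: (-1)·x + (3)·-2 = 0
Solving gives x = -6.
Check: G·(-6, -2) = (-6, -2) = 1·(-6, -2).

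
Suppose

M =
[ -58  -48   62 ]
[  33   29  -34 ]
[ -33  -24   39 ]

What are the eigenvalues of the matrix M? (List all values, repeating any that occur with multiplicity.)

-3, 5, 8

Compute the characteristic polynomial p(λ) = det(λI - M).
Expanding along the first row, p(λ) = λ^3 - 10λ^2 + λ + 120.
Try λ = 5: p(5) = 0, so 5 is a root.
Dividing by (λ - 5) leaves λ^2 - 5λ - 24.
The quadratic factors as (λ + 3)·(λ - 8).
Eigenvalues: -3, 5, 8.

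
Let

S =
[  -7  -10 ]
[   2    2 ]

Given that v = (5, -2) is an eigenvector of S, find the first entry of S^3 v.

First find the eigenvalue: Sv = (-15, 6) = -3·(5, -2), so λ = -3.
Then S^3 v = λ^3·v = (-3)^3·(5, -2) = -27·(5, -2) = (-135, 54).

-135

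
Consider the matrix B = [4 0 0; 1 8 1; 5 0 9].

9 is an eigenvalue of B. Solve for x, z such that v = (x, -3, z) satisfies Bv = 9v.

We need (B - 9I)v = 0.
B - 9I = [[-5, 0, 0], [1, -1, 1], [5, 0, 0]].
Row 1: (-5)·x + (0)·-3 + (0)·z = 0
Row 2: (1)·x + (-1)·-3 + (1)·z = 0
Row 3: (5)·x + (0)·-3 + (0)·z = 0
Solving gives x = 0, z = -3.
Check: B·(0, -3, -3) = (0, -27, -27) = 9·(0, -3, -3).

0, -3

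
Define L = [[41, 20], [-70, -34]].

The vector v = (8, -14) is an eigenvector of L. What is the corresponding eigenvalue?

6

Compute Lv: L·(8, -14) = (48, -84).
Since Lv = λv, compare component 1: 48 = λ·8, so λ = 6.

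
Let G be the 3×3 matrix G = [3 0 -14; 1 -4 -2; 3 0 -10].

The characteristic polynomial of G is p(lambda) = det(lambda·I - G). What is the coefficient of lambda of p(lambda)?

40

p(lambda) = lambda^3 + 11·lambda^2 + 40·lambda + 48.
The coefficient of lambda is 40.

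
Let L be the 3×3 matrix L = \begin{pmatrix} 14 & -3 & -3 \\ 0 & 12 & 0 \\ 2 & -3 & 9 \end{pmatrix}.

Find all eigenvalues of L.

11, 12, 12

Set up det(rI - L) = 0.
Cofactor expansion gives p(r) = r^3 - 35r^2 + 408r - 1584.
Since p(11) = 0, r = 11 is a root.
Factor out (r - 11): p(r) = (r - 11)·(r^2 - 24r + 144).
The quadratic factor is (r - 12)^2.
Eigenvalues: 11, 12, 12.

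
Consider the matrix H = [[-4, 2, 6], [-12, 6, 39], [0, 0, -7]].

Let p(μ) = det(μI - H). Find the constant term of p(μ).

0

p(μ) = μ^3 + 5μ^2 - 14μ.
The constant term is 0.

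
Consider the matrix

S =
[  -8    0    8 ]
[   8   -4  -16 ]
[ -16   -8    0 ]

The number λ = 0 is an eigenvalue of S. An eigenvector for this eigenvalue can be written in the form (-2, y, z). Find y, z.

4, -2

We need (S)v = 0.
S = [[-8, 0, 8], [8, -4, -16], [-16, -8, 0]].
Row 1: (-8)·-2 + (0)·y + (8)·z = 0
Row 2: (8)·-2 + (-4)·y + (-16)·z = 0
Row 3: (-16)·-2 + (-8)·y + (0)·z = 0
Solving gives y = 4, z = -2.
Check: S·(-2, 4, -2) = (0, 0, 0) = 0·(-2, 4, -2).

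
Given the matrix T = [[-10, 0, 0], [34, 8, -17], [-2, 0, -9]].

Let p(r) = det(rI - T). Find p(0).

p(0) = det(0·I − T) = det(−T) = (−1)^3·det(T).
det(T) = 720, so p(0) = -720.

-720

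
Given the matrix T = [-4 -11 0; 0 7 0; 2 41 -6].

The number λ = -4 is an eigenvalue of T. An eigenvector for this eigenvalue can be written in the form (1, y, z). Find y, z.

We need (T + 4I)v = 0.
T + 4I = [[0, -11, 0], [0, 11, 0], [2, 41, -2]].
Row 1: (0)·1 + (-11)·y + (0)·z = 0
Row 2: (0)·1 + (11)·y + (0)·z = 0
Row 3: (2)·1 + (41)·y + (-2)·z = 0
Solving gives y = 0, z = 1.
Check: T·(1, 0, 1) = (-4, 0, -4) = -4·(1, 0, 1).

0, 1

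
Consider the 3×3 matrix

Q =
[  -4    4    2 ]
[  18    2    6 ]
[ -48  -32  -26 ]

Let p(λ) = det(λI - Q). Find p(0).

p(0) = det(0·I − Q) = det(−Q) = (−1)^3·det(Q).
det(Q) = -800, so p(0) = 800.

800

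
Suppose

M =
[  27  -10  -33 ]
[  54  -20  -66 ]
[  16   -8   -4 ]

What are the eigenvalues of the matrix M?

-4, 0, 7

Set up det(lambda·I - M) = 0.
Expanding the 3×3 determinant: p(lambda) = lambda^3 - 3·lambda^2 - 28·lambda.
Since p(0) = 0, lambda = 0 is a root.
Dividing by lambda leaves lambda^2 - 3·lambda - 28.
The quadratic factors as (lambda + 4)·(lambda - 7).
Eigenvalues: -4, 0, 7.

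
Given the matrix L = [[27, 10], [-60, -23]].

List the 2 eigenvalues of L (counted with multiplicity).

-3, 7

det(L - λI) = (27 - λ)(-23 - λ) - (10)·(-60) = λ^2 - 4λ - 21.
This factors as (λ + 3)·(λ - 7) = 0.
Eigenvalues: -3, 7.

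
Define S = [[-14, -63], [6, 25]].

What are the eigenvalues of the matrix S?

det(S - rI) = (-14 - r)(25 - r) - (-63)·(6) = r^2 - 11r + 28.
This factors as (r - 4)·(r - 7) = 0.
Eigenvalues: 4, 7.

4, 7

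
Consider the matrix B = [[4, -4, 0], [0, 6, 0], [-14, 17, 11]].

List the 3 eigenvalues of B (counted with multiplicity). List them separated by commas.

4, 6, 11

Compute the characteristic polynomial p(r) = det(rI - B).
Expanding along the first row, p(r) = r^3 - 21r^2 + 134r - 264.
Try r = 4: p(4) = 0, so 4 is a root.
Factor out (r - 4): p(r) = (r - 4)·(r^2 - 17r + 66).
The quadratic factors as (r - 6)·(r - 11).
Eigenvalues: 4, 6, 11.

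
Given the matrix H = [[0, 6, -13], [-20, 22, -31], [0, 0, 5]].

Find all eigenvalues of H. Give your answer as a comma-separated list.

The characteristic polynomial is p(t) = det(tI - H).
Expanding along the first row, p(t) = t^3 - 27t^2 + 230t - 600.
Since p(5) = 0, t = 5 is a root.
Dividing by (t - 5) leaves t^2 - 22t + 120.
The quadratic factors as (t - 10)·(t - 12).
Eigenvalues: 5, 10, 12.

5, 10, 12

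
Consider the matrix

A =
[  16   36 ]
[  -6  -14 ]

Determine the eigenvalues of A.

-2, 4

det(A - rI) = (16 - r)(-14 - r) - (36)·(-6) = r^2 - 2r - 8.
This factors as (r + 2)·(r - 4) = 0.
Eigenvalues: -2, 4.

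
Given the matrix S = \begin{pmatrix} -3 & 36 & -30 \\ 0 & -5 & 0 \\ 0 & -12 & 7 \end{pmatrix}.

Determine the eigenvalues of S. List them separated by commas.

The characteristic polynomial is p(s) = det(sI - S).
Expanding along the first row, p(s) = s^3 + s^2 - 41s - 105.
Try s = -3: p(-3) = 0, so -3 is a root.
Dividing by (s + 3) leaves s^2 - 2s - 35.
The quadratic factors as (s + 5)·(s - 7).
Eigenvalues: -5, -3, 7.

-5, -3, 7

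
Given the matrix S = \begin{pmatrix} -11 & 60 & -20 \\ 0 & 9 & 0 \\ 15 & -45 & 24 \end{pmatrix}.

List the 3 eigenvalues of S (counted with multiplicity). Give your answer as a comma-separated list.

4, 9, 9

Set up det(tI - S) = 0.
Expanding along the first row, p(t) = t^3 - 22t^2 + 153t - 324.
Try t = 4: p(4) = 0, so 4 is a root.
Dividing by (t - 4) leaves t^2 - 18t + 81.
The quadratic factor is (t - 9)^2.
Eigenvalues: 4, 9, 9.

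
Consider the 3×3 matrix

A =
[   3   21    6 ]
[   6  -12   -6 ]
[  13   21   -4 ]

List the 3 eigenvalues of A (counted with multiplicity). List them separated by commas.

Compute the characteristic polynomial p(λ) = det(λI - A).
Cofactor expansion gives p(λ) = λ^3 + 13λ^2 - 78λ - 1080.
Try λ = -12: p(-12) = 0, so -12 is a root.
Factor out (λ + 12): p(λ) = (λ + 12)·(λ^2 + λ - 90).
The quadratic factors as (λ + 10)·(λ - 9).
Eigenvalues: -12, -10, 9.

-12, -10, 9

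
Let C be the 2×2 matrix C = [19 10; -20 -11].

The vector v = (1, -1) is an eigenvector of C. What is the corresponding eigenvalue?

9

Compute Cv: C·(1, -1) = (9, -9).
Since Cv = λv, compare component 1: 9 = λ·1, so λ = 9.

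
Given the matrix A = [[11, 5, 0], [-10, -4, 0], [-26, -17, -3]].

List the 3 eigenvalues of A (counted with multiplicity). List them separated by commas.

-3, 1, 6

Set up det(tI - A) = 0.
Expanding the 3×3 determinant: p(t) = t^3 - 4t^2 - 15t + 18.
Try t = 1: p(1) = 0, so 1 is a root.
Dividing by (t - 1) leaves t^2 - 3t - 18.
The quadratic factors as (t + 3)·(t - 6).
Eigenvalues: -3, 1, 6.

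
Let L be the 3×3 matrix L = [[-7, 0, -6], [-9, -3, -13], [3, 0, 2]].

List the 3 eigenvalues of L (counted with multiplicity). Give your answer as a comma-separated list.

-4, -3, -1

Set up det(sI - L) = 0.
Expanding along the first row, p(s) = s^3 + 8s^2 + 19s + 12.
Try s = -3: p(-3) = 0, so -3 is a root.
Factor out (s + 3): p(s) = (s + 3)·(s^2 + 5s + 4).
The quadratic factors as (s + 4)·(s + 1).
Eigenvalues: -4, -3, -1.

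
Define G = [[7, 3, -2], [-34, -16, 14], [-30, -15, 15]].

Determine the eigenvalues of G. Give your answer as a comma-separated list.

Set up det(rI - G) = 0.
Cofactor expansion gives p(r) = r^3 - 6r^2 + 5r.
Try r = 0: p(0) = 0, so 0 is a root.
Factor out r: p(r) = r·(r^2 - 6r + 5).
The quadratic factors as (r - 1)·(r - 5).
Eigenvalues: 0, 1, 5.

0, 1, 5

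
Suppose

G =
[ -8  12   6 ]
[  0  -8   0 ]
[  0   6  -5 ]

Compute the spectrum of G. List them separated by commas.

-8, -8, -5

Set up det(λI - G) = 0.
Expanding along the first row, p(λ) = λ^3 + 21λ^2 + 144λ + 320.
Try λ = -5: p(-5) = 0, so -5 is a root.
Factor out (λ + 5): p(λ) = (λ + 5)·(λ^2 + 16λ + 64).
The quadratic factor is (λ + 8)^2.
Eigenvalues: -8, -8, -5.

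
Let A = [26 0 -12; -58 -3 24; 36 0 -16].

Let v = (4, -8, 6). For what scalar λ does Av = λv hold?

Compute Av: A·(4, -8, 6) = (32, -64, 48).
Since Av = λv, compare component 1: 32 = λ·4, so λ = 8.

8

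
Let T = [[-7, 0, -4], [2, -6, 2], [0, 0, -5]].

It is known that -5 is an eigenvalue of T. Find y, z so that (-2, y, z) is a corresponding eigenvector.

We need (T + 5I)v = 0.
T + 5I = [[-2, 0, -4], [2, -1, 2], [0, 0, 0]].
Row 1: (-2)·-2 + (0)·y + (-4)·z = 0
Row 2: (2)·-2 + (-1)·y + (2)·z = 0
Row 3: (0)·-2 + (0)·y + (0)·z = 0
Solving gives y = -2, z = 1.
Check: T·(-2, -2, 1) = (10, 10, -5) = -5·(-2, -2, 1).

-2, 1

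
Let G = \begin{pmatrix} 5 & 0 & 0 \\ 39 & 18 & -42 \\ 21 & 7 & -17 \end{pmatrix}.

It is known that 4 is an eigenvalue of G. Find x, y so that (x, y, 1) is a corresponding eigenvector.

0, 3

We need (G - 4I)v = 0.
G - 4I = [[1, 0, 0], [39, 14, -42], [21, 7, -21]].
Row 1: (1)·x + (0)·y + (0)·1 = 0
Row 2: (39)·x + (14)·y + (-42)·1 = 0
Row 3: (21)·x + (7)·y + (-21)·1 = 0
Solving gives x = 0, y = 3.
Check: G·(0, 3, 1) = (0, 12, 4) = 4·(0, 3, 1).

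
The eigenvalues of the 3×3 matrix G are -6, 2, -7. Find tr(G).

-11

trace(G) is the sum of the eigenvalues: (-6) + (2) + (-7) = -11.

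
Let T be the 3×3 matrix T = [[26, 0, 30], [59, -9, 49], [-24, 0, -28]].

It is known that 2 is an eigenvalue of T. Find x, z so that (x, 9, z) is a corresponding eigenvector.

We need (T - 2I)v = 0.
T - 2I = [[24, 0, 30], [59, -11, 49], [-24, 0, -30]].
Row 1: (24)·x + (0)·9 + (30)·z = 0
Row 2: (59)·x + (-11)·9 + (49)·z = 0
Row 3: (-24)·x + (0)·9 + (-30)·z = 0
Solving gives x = 5, z = -4.
Check: T·(5, 9, -4) = (10, 18, -8) = 2·(5, 9, -4).

5, -4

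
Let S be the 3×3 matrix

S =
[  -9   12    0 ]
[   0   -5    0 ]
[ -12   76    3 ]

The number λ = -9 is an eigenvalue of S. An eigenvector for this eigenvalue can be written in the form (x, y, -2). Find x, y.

-2, 0

We need (S + 9I)v = 0.
S + 9I = [[0, 12, 0], [0, 4, 0], [-12, 76, 12]].
Row 1: (0)·x + (12)·y + (0)·-2 = 0
Row 2: (0)·x + (4)·y + (0)·-2 = 0
Row 3: (-12)·x + (76)·y + (12)·-2 = 0
Solving gives x = -2, y = 0.
Check: S·(-2, 0, -2) = (18, 0, 18) = -9·(-2, 0, -2).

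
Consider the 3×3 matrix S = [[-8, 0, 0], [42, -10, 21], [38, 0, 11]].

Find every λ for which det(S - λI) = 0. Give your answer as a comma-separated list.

-10, -8, 11

Set up det(rI - S) = 0.
Expanding along the first row, p(r) = r^3 + 7r^2 - 118r - 880.
Try r = -10: p(-10) = 0, so -10 is a root.
Dividing by (r + 10) leaves r^2 - 3r - 88.
The quadratic factors as (r + 8)·(r - 11).
Eigenvalues: -10, -8, 11.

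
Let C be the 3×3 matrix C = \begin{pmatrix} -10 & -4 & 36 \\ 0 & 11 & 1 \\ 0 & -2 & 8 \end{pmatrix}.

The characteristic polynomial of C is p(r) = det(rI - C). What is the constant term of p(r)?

p(r) = r^3 - 9r^2 - 100r + 900.
The constant term is 900.

900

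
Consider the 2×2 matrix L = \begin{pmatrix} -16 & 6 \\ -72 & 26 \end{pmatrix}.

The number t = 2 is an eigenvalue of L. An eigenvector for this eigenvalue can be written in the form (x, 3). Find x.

1

We need (L - 2I)v = 0.
L - 2I = [[-18, 6], [-72, 24]].
Row 1: (-18)·x + (6)·3 = 0
Row 2: (-72)·x + (24)·3 = 0
Solving gives x = 1.
Check: L·(1, 3) = (2, 6) = 2·(1, 3).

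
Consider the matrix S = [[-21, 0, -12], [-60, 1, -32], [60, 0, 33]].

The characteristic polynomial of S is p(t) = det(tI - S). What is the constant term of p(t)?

-27

p(t) = t^3 - 13t^2 + 39t - 27.
The constant term is -27.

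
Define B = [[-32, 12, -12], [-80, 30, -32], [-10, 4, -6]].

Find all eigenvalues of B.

Set up det(tI - B) = 0.
Cofactor expansion gives p(t) = t^3 + 8t^2 + 20t + 16.
Since p(-2) = 0, t = -2 is a root.
Factor out (t + 2): p(t) = (t + 2)·(t^2 + 6t + 8).
The quadratic factors as (t + 4)·(t + 2).
Eigenvalues: -4, -2, -2.

-4, -2, -2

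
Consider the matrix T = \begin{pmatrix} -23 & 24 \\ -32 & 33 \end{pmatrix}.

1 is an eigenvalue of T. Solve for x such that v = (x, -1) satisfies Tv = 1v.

-1

We need (T - 1I)v = 0.
T - 1I = [[-24, 24], [-32, 32]].
Row 1: (-24)·x + (24)·-1 = 0
Row 2: (-32)·x + (32)·-1 = 0
Solving gives x = -1.
Check: T·(-1, -1) = (-1, -1) = 1·(-1, -1).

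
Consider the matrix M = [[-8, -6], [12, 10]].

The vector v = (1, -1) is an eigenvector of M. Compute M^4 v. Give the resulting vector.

First find the eigenvalue: Mv = (-2, 2) = -2·(1, -1), so λ = -2.
Then M^4 v = λ^4·v = (-2)^4·(1, -1) = 16·(1, -1) = (16, -16).

(16, -16)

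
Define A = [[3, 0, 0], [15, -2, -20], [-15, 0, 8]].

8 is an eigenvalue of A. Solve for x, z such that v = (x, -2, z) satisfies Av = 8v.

We need (A - 8I)v = 0.
A - 8I = [[-5, 0, 0], [15, -10, -20], [-15, 0, 0]].
Row 1: (-5)·x + (0)·-2 + (0)·z = 0
Row 2: (15)·x + (-10)·-2 + (-20)·z = 0
Row 3: (-15)·x + (0)·-2 + (0)·z = 0
Solving gives x = 0, z = 1.
Check: A·(0, -2, 1) = (0, -16, 8) = 8·(0, -2, 1).

0, 1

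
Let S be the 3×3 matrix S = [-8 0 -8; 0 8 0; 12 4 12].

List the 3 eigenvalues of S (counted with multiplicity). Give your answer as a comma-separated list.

0, 4, 8

Set up det(λI - S) = 0.
Expanding the 3×3 determinant: p(λ) = λ^3 - 12λ^2 + 32λ.
Try λ = 0: p(0) = 0, so 0 is a root.
Dividing by λ leaves λ^2 - 12λ + 32.
The quadratic factors as (λ - 4)·(λ - 8).
Eigenvalues: 0, 4, 8.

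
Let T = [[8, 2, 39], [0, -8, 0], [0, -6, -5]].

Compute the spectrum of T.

-8, -5, 8

The characteristic polynomial is p(λ) = det(λI - T).
Cofactor expansion gives p(λ) = λ^3 + 5λ^2 - 64λ - 320.
Since p(8) = 0, λ = 8 is a root.
Dividing by (λ - 8) leaves λ^2 + 13λ + 40.
The quadratic factors as (λ + 8)·(λ + 5).
Eigenvalues: -8, -5, 8.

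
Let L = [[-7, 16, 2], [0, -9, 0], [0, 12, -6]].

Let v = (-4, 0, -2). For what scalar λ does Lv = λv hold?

Compute Lv: L·(-4, 0, -2) = (24, 0, 12).
Since Lv = λv, compare component 1: 24 = λ·-4, so λ = -6.

-6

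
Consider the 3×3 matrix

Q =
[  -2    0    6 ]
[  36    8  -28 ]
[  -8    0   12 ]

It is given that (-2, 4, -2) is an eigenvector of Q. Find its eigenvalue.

Compute Qv: Q·(-2, 4, -2) = (-8, 16, -8).
Since Qv = λv, compare component 1: -8 = λ·-2, so λ = 4.

4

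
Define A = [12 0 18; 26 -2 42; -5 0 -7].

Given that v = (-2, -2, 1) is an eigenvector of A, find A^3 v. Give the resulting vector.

(-54, -54, 27)

First find the eigenvalue: Av = (-6, -6, 3) = 3·(-2, -2, 1), so λ = 3.
Then A^3 v = λ^3·v = 3^3·(-2, -2, 1) = 27·(-2, -2, 1) = (-54, -54, 27).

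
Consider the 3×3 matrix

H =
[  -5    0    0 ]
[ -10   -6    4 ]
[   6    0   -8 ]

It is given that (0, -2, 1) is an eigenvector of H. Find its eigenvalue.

-8

Compute Hv: H·(0, -2, 1) = (0, 16, -8).
Since Hv = λv, compare component 2: 16 = λ·-2, so λ = -8.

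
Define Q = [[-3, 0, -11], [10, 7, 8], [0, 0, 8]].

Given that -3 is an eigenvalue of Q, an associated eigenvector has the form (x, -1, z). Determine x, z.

1, 0

We need (Q + 3I)v = 0.
Q + 3I = [[0, 0, -11], [10, 10, 8], [0, 0, 11]].
Row 1: (0)·x + (0)·-1 + (-11)·z = 0
Row 2: (10)·x + (10)·-1 + (8)·z = 0
Row 3: (0)·x + (0)·-1 + (11)·z = 0
Solving gives x = 1, z = 0.
Check: Q·(1, -1, 0) = (-3, 3, 0) = -3·(1, -1, 0).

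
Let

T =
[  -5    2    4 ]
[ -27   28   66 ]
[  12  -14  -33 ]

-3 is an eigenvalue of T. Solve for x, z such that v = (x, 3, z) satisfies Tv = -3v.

We need (T + 3I)v = 0.
T + 3I = [[-2, 2, 4], [-27, 31, 66], [12, -14, -30]].
Row 1: (-2)·x + (2)·3 + (4)·z = 0
Row 2: (-27)·x + (31)·3 + (66)·z = 0
Row 3: (12)·x + (-14)·3 + (-30)·z = 0
Solving gives x = 1, z = -1.
Check: T·(1, 3, -1) = (-3, -9, 3) = -3·(1, 3, -1).

1, -1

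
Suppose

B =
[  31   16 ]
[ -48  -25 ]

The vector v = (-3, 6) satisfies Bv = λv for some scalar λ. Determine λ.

Compute Bv: B·(-3, 6) = (3, -6).
Since Bv = λv, compare component 1: 3 = λ·-3, so λ = -1.

-1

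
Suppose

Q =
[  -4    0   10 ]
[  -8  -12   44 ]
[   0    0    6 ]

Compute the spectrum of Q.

-12, -4, 6

Compute the characteristic polynomial p(λ) = det(λI - Q).
Cofactor expansion gives p(λ) = λ^3 + 10λ^2 - 48λ - 288.
Rational-root test: λ = -4 gives p(-4) = 0.
Factor out (λ + 4): p(λ) = (λ + 4)·(λ^2 + 6λ - 72).
The quadratic factors as (λ + 12)·(λ - 6).
Eigenvalues: -12, -4, 6.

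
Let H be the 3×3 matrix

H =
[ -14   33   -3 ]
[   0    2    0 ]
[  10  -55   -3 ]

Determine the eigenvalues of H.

-9, -8, 2

The characteristic polynomial is p(lambda) = det(lambda·I - H).
Expanding the 3×3 determinant: p(lambda) = lambda^3 + 15·lambda^2 + 38·lambda - 144.
Since p(2) = 0, lambda = 2 is a root.
Dividing by (lambda - 2) leaves lambda^2 + 17·lambda + 72.
The quadratic factors as (lambda + 9)·(lambda + 8).
Eigenvalues: -9, -8, 2.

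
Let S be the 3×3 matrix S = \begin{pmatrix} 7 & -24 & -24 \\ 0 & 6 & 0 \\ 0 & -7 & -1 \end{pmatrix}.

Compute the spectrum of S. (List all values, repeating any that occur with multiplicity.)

-1, 6, 7

Compute the characteristic polynomial p(μ) = det(μI - S).
Expanding the 3×3 determinant: p(μ) = μ^3 - 12μ^2 + 29μ + 42.
Rational-root test: μ = -1 gives p(-1) = 0.
Dividing by (μ + 1) leaves μ^2 - 13μ + 42.
The quadratic factors as (μ - 6)·(μ - 7).
Eigenvalues: -1, 6, 7.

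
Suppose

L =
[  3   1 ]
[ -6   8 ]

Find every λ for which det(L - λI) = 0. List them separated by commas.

5, 6

det(L - lambda·I) = (3 - lambda)(8 - lambda) - (1)·(-6) = lambda^2 - 11·lambda + 30.
This factors as (lambda - 5)·(lambda - 6) = 0.
Eigenvalues: 5, 6.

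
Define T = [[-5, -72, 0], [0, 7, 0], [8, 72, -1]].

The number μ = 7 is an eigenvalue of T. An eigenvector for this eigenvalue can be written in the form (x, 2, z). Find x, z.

We need (T - 7I)v = 0.
T - 7I = [[-12, -72, 0], [0, 0, 0], [8, 72, -8]].
Row 1: (-12)·x + (-72)·2 + (0)·z = 0
Row 2: (0)·x + (0)·2 + (0)·z = 0
Row 3: (8)·x + (72)·2 + (-8)·z = 0
Solving gives x = -12, z = 6.
Check: T·(-12, 2, 6) = (-84, 14, 42) = 7·(-12, 2, 6).

-12, 6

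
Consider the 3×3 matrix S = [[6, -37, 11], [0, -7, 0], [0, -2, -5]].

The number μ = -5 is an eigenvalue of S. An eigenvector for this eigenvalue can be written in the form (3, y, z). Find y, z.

We need (S + 5I)v = 0.
S + 5I = [[11, -37, 11], [0, -2, 0], [0, -2, 0]].
Row 1: (11)·3 + (-37)·y + (11)·z = 0
Row 2: (0)·3 + (-2)·y + (0)·z = 0
Row 3: (0)·3 + (-2)·y + (0)·z = 0
Solving gives y = 0, z = -3.
Check: S·(3, 0, -3) = (-15, 0, 15) = -5·(3, 0, -3).

0, -3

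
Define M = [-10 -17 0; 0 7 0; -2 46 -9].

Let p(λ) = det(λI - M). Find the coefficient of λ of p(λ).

p(λ) = λ^3 + 12λ^2 - 43λ - 630.
The coefficient of λ is -43.

-43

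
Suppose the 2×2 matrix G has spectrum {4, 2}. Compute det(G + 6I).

80

If G has eigenvalues 4, 2, then G + 6I has eigenvalues 10, 8.
det(G + 6I) = (10) · (8) = 80.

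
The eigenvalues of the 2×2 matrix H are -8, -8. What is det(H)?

det(H) is the product of the eigenvalues: (-8) · (-8) = 64.

64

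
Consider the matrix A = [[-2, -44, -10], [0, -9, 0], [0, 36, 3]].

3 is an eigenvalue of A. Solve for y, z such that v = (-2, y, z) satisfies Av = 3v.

We need (A - 3I)v = 0.
A - 3I = [[-5, -44, -10], [0, -12, 0], [0, 36, 0]].
Row 1: (-5)·-2 + (-44)·y + (-10)·z = 0
Row 2: (0)·-2 + (-12)·y + (0)·z = 0
Row 3: (0)·-2 + (36)·y + (0)·z = 0
Solving gives y = 0, z = 1.
Check: A·(-2, 0, 1) = (-6, 0, 3) = 3·(-2, 0, 1).

0, 1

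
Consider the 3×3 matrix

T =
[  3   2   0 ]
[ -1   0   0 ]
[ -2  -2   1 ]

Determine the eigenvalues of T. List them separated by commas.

Compute the characteristic polynomial p(μ) = det(μI - T).
Expanding the 3×3 determinant: p(μ) = μ^3 - 4μ^2 + 5μ - 2.
Since p(2) = 0, μ = 2 is a root.
Dividing by (μ - 2) leaves μ^2 - 2μ + 1.
The quadratic factor is (μ - 1)^2.
Eigenvalues: 1, 1, 2.

1, 1, 2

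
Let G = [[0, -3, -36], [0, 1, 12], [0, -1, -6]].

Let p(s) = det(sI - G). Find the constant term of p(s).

p(s) = s^3 + 5s^2 + 6s.
The constant term is 0.

0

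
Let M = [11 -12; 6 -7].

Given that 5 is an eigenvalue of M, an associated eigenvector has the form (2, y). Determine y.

We need (M - 5I)v = 0.
M - 5I = [[6, -12], [6, -12]].
Row 1: (6)·2 + (-12)·y = 0
Row 2: (6)·2 + (-12)·y = 0
Solving gives y = 1.
Check: M·(2, 1) = (10, 5) = 5·(2, 1).

1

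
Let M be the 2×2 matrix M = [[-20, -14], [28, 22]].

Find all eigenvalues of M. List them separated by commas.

-6, 8

det(M - rI) = (-20 - r)(22 - r) - (-14)·(28) = r^2 - 2r - 48.
This factors as (r + 6)·(r - 8) = 0.
Eigenvalues: -6, 8.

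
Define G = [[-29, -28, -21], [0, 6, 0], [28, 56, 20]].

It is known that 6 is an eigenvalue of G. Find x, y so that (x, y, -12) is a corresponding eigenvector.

We need (G - 6I)v = 0.
G - 6I = [[-35, -28, -21], [0, 0, 0], [28, 56, 14]].
Row 1: (-35)·x + (-28)·y + (-21)·-12 = 0
Row 2: (0)·x + (0)·y + (0)·-12 = 0
Row 3: (28)·x + (56)·y + (14)·-12 = 0
Solving gives x = 8, y = -1.
Check: G·(8, -1, -12) = (48, -6, -72) = 6·(8, -1, -12).

8, -1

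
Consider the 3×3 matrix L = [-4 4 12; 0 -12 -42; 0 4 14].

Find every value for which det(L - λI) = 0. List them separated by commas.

Set up det(tI - L) = 0.
Cofactor expansion gives p(t) = t^3 + 2t^2 - 8t.
Rational-root test: t = 2 gives p(2) = 0.
Factor out (t - 2): p(t) = (t - 2)·(t^2 + 4t).
The quadratic factors as (t + 4)·t.
Eigenvalues: -4, 0, 2.

-4, 0, 2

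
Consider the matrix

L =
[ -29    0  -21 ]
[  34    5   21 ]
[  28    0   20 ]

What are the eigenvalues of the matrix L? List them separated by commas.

The characteristic polynomial is p(μ) = det(μI - L).
Expanding the 3×3 determinant: p(μ) = μ^3 + 4μ^2 - 37μ - 40.
Since p(5) = 0, μ = 5 is a root.
Factor out (μ - 5): p(μ) = (μ - 5)·(μ^2 + 9μ + 8).
The quadratic factors as (μ + 8)·(μ + 1).
Eigenvalues: -8, -1, 5.

-8, -1, 5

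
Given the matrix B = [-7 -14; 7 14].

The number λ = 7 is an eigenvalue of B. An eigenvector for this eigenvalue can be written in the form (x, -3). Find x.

3

We need (B - 7I)v = 0.
B - 7I = [[-14, -14], [7, 7]].
Row 1: (-14)·x + (-14)·-3 = 0
Row 2: (7)·x + (7)·-3 = 0
Solving gives x = 3.
Check: B·(3, -3) = (21, -21) = 7·(3, -3).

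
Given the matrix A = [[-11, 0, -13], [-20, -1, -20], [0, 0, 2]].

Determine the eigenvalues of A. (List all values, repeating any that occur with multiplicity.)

-11, -1, 2

Set up det(μI - A) = 0.
Expanding along the first row, p(μ) = μ^3 + 10μ^2 - 13μ - 22.
Rational-root test: μ = 2 gives p(2) = 0.
Factor out (μ - 2): p(μ) = (μ - 2)·(μ^2 + 12μ + 11).
The quadratic factors as (μ + 11)·(μ + 1).
Eigenvalues: -11, -1, 2.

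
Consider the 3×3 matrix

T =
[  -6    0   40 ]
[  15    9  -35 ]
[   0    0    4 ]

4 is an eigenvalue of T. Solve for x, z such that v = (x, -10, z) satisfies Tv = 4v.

We need (T - 4I)v = 0.
T - 4I = [[-10, 0, 40], [15, 5, -35], [0, 0, 0]].
Row 1: (-10)·x + (0)·-10 + (40)·z = 0
Row 2: (15)·x + (5)·-10 + (-35)·z = 0
Row 3: (0)·x + (0)·-10 + (0)·z = 0
Solving gives x = 8, z = 2.
Check: T·(8, -10, 2) = (32, -40, 8) = 4·(8, -10, 2).

8, 2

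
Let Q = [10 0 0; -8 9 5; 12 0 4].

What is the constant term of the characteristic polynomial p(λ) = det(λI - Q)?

-360

p(0) = det(0·I − Q) = det(−Q) = (−1)^3·det(Q).
det(Q) = 360, so p(0) = -360.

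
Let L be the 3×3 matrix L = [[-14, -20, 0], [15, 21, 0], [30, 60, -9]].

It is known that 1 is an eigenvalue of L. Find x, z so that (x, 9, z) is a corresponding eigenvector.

We need (L - 1I)v = 0.
L - 1I = [[-15, -20, 0], [15, 20, 0], [30, 60, -10]].
Row 1: (-15)·x + (-20)·9 + (0)·z = 0
Row 2: (15)·x + (20)·9 + (0)·z = 0
Row 3: (30)·x + (60)·9 + (-10)·z = 0
Solving gives x = -12, z = 18.
Check: L·(-12, 9, 18) = (-12, 9, 18) = 1·(-12, 9, 18).

-12, 18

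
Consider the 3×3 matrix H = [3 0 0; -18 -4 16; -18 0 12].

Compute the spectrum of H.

-4, 3, 12

Compute the characteristic polynomial p(λ) = det(λI - H).
Expanding the 3×3 determinant: p(λ) = λ^3 - 11λ^2 - 24λ + 144.
Rational-root test: λ = 3 gives p(3) = 0.
Factor out (λ - 3): p(λ) = (λ - 3)·(λ^2 - 8λ - 48).
The quadratic factors as (λ + 4)·(λ - 12).
Eigenvalues: -4, 3, 12.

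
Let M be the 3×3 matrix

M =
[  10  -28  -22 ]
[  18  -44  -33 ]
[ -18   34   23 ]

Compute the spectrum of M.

Set up det(lambda·I - M) = 0.
Expanding along the first row, p(lambda) = lambda^3 + 11·lambda^2 + 8·lambda - 20.
Since p(-10) = 0, lambda = -10 is a root.
Dividing by (lambda + 10) leaves lambda^2 + lambda - 2.
The quadratic factors as (lambda + 2)·(lambda - 1).
Eigenvalues: -10, -2, 1.

-10, -2, 1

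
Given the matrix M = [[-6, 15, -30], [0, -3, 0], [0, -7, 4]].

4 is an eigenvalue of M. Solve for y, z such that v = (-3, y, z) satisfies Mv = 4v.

We need (M - 4I)v = 0.
M - 4I = [[-10, 15, -30], [0, -7, 0], [0, -7, 0]].
Row 1: (-10)·-3 + (15)·y + (-30)·z = 0
Row 2: (0)·-3 + (-7)·y + (0)·z = 0
Row 3: (0)·-3 + (-7)·y + (0)·z = 0
Solving gives y = 0, z = 1.
Check: M·(-3, 0, 1) = (-12, 0, 4) = 4·(-3, 0, 1).

0, 1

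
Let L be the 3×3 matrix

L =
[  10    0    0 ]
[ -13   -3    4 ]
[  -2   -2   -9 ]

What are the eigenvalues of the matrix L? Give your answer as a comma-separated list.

The characteristic polynomial is p(s) = det(sI - L).
Expanding the 3×3 determinant: p(s) = s^3 + 2s^2 - 85s - 350.
Rational-root test: s = -5 gives p(-5) = 0.
Factor out (s + 5): p(s) = (s + 5)·(s^2 - 3s - 70).
The quadratic factors as (s + 7)·(s - 10).
Eigenvalues: -7, -5, 10.

-7, -5, 10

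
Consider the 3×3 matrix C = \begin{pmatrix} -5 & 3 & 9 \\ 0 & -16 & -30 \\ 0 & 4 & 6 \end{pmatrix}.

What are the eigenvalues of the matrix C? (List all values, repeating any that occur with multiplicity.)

-6, -5, -4

Set up det(λI - C) = 0.
Expanding the 3×3 determinant: p(λ) = λ^3 + 15λ^2 + 74λ + 120.
Since p(-6) = 0, λ = -6 is a root.
Dividing by (λ + 6) leaves λ^2 + 9λ + 20.
The quadratic factors as (λ + 5)·(λ + 4).
Eigenvalues: -6, -5, -4.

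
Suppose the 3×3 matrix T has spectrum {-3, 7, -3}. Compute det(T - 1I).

96

If T has eigenvalues -3, 7, -3, then T - 1I has eigenvalues -4, 6, -4.
det(T - 1I) = (-4) · (6) · (-4) = 96.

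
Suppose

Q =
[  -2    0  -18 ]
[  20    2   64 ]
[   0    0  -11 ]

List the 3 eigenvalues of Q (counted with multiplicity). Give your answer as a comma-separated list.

-11, -2, 2

The characteristic polynomial is p(λ) = det(λI - Q).
Expanding the 3×3 determinant: p(λ) = λ^3 + 11λ^2 - 4λ - 44.
Try λ = -2: p(-2) = 0, so -2 is a root.
Dividing by (λ + 2) leaves λ^2 + 9λ - 22.
The quadratic factors as (λ + 11)·(λ - 2).
Eigenvalues: -11, -2, 2.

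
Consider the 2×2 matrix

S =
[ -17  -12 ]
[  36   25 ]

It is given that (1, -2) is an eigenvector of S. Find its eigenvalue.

Compute Sv: S·(1, -2) = (7, -14).
Since Sv = λv, compare component 1: 7 = λ·1, so λ = 7.

7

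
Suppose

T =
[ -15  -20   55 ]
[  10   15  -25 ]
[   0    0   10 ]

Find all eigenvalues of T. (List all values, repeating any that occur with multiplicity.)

-5, 5, 10

Set up det(rI - T) = 0.
Expanding along the first row, p(r) = r^3 - 10r^2 - 25r + 250.
Try r = -5: p(-5) = 0, so -5 is a root.
Dividing by (r + 5) leaves r^2 - 15r + 50.
The quadratic factors as (r - 5)·(r - 10).
Eigenvalues: -5, 5, 10.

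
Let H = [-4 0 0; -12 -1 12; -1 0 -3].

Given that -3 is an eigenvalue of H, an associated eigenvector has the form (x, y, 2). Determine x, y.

We need (H + 3I)v = 0.
H + 3I = [[-1, 0, 0], [-12, 2, 12], [-1, 0, 0]].
Row 1: (-1)·x + (0)·y + (0)·2 = 0
Row 2: (-12)·x + (2)·y + (12)·2 = 0
Row 3: (-1)·x + (0)·y + (0)·2 = 0
Solving gives x = 0, y = -12.
Check: H·(0, -12, 2) = (0, 36, -6) = -3·(0, -12, 2).

0, -12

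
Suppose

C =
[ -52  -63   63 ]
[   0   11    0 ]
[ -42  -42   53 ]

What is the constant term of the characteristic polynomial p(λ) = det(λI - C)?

p(0) = det(0·I − C) = det(−C) = (−1)^3·det(C).
det(C) = -1210, so p(0) = 1210.

1210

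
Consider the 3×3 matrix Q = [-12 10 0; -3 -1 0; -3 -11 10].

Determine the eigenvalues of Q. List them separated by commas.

The characteristic polynomial is p(λ) = det(λI - Q).
Expanding along the first row, p(λ) = λ^3 + 3λ^2 - 88λ - 420.
Try λ = -6: p(-6) = 0, so -6 is a root.
Factor out (λ + 6): p(λ) = (λ + 6)·(λ^2 - 3λ - 70).
The quadratic factors as (λ + 7)·(λ - 10).
Eigenvalues: -7, -6, 10.

-7, -6, 10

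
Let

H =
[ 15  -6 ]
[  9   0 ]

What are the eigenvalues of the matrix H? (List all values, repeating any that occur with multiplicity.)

6, 9

det(H - μI) = (15 - μ)(0 - μ) - (-6)·(9) = μ^2 - 15μ + 54.
This factors as (μ - 6)·(μ - 9) = 0.
Eigenvalues: 6, 9.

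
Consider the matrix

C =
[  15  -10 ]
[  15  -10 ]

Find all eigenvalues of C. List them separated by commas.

det(C - tI) = (15 - t)(-10 - t) - (-10)·(15) = t^2 - 5t.
This factors as t·(t - 5) = 0.
Eigenvalues: 0, 5.

0, 5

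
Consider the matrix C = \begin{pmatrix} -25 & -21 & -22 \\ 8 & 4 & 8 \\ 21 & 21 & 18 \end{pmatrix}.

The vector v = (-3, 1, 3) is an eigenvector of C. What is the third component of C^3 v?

192

First find the eigenvalue: Cv = (-12, 4, 12) = 4·(-3, 1, 3), so λ = 4.
Then C^3 v = λ^3·v = 4^3·(-3, 1, 3) = 64·(-3, 1, 3) = (-192, 64, 192).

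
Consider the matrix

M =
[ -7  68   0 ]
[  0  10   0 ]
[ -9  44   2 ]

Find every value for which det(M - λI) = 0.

-7, 2, 10

Set up det(λI - M) = 0.
Expanding the 3×3 determinant: p(λ) = λ^3 - 5λ^2 - 64λ + 140.
Rational-root test: λ = 10 gives p(10) = 0.
Factor out (λ - 10): p(λ) = (λ - 10)·(λ^2 + 5λ - 14).
The quadratic factors as (λ + 7)·(λ - 2).
Eigenvalues: -7, 2, 10.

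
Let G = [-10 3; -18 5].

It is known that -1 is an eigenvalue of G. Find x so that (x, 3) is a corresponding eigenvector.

We need (G + 1I)v = 0.
G + 1I = [[-9, 3], [-18, 6]].
Row 1: (-9)·x + (3)·3 = 0
Row 2: (-18)·x + (6)·3 = 0
Solving gives x = 1.
Check: G·(1, 3) = (-1, -3) = -1·(1, 3).

1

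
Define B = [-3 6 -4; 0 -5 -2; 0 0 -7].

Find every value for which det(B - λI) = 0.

B is upper triangular, so its eigenvalues are the diagonal entries.
Diagonal: -3, -5, -7.

-7, -5, -3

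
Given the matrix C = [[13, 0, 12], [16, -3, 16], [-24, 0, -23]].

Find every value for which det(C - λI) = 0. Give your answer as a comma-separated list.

Compute the characteristic polynomial p(s) = det(sI - C).
Expanding the 3×3 determinant: p(s) = s^3 + 13s^2 + 19s - 33.
Rational-root test: s = -3 gives p(-3) = 0.
Dividing by (s + 3) leaves s^2 + 10s - 11.
The quadratic factors as (s + 11)·(s - 1).
Eigenvalues: -11, -3, 1.

-11, -3, 1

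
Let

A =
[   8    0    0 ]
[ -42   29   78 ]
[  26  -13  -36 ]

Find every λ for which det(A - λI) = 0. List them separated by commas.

Set up det(rI - A) = 0.
Cofactor expansion gives p(r) = r^3 - r^2 - 86r + 240.
Try r = 8: p(8) = 0, so 8 is a root.
Factor out (r - 8): p(r) = (r - 8)·(r^2 + 7r - 30).
The quadratic factors as (r + 10)·(r - 3).
Eigenvalues: -10, 3, 8.

-10, 3, 8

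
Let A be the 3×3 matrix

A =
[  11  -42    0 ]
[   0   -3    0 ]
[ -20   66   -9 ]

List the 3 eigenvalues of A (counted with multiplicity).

-9, -3, 11

The characteristic polynomial is p(μ) = det(μI - A).
Expanding the 3×3 determinant: p(μ) = μ^3 + μ^2 - 105μ - 297.
Try μ = -3: p(-3) = 0, so -3 is a root.
Dividing by (μ + 3) leaves μ^2 - 2μ - 99.
The quadratic factors as (μ + 9)·(μ - 11).
Eigenvalues: -9, -3, 11.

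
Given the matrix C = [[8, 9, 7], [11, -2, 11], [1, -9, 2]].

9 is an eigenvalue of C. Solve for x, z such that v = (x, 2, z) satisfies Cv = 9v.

4, -2

We need (C - 9I)v = 0.
C - 9I = [[-1, 9, 7], [11, -11, 11], [1, -9, -7]].
Row 1: (-1)·x + (9)·2 + (7)·z = 0
Row 2: (11)·x + (-11)·2 + (11)·z = 0
Row 3: (1)·x + (-9)·2 + (-7)·z = 0
Solving gives x = 4, z = -2.
Check: C·(4, 2, -2) = (36, 18, -18) = 9·(4, 2, -2).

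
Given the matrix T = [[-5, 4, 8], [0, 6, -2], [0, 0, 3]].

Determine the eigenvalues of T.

-5, 3, 6

T is upper triangular, so its eigenvalues are the diagonal entries.
Diagonal: -5, 6, 3.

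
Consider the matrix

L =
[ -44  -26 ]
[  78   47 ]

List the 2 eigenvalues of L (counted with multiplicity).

-5, 8

det(L - λI) = (-44 - λ)(47 - λ) - (-26)·(78) = λ^2 - 3λ - 40.
This factors as (λ + 5)·(λ - 8) = 0.
Eigenvalues: -5, 8.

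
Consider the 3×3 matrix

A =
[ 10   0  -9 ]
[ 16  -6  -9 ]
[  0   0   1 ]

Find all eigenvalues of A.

-6, 1, 10

The characteristic polynomial is p(λ) = det(λI - A).
Expanding along the first row, p(λ) = λ^3 - 5λ^2 - 56λ + 60.
Try λ = 1: p(1) = 0, so 1 is a root.
Factor out (λ - 1): p(λ) = (λ - 1)·(λ^2 - 4λ - 60).
The quadratic factors as (λ + 6)·(λ - 10).
Eigenvalues: -6, 1, 10.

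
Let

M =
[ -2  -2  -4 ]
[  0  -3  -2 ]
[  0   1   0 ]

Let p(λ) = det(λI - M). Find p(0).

p(0) = det(0·I − M) = det(−M) = (−1)^3·det(M).
det(M) = -4, so p(0) = 4.

4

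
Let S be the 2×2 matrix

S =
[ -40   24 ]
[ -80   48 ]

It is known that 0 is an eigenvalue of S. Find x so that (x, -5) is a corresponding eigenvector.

-3

We need (S)v = 0.
S = [[-40, 24], [-80, 48]].
Row 1: (-40)·x + (24)·-5 = 0
Row 2: (-80)·x + (48)·-5 = 0
Solving gives x = -3.
Check: S·(-3, -5) = (0, 0) = 0·(-3, -5).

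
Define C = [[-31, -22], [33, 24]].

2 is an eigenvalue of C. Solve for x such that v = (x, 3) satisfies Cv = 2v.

-2

We need (C - 2I)v = 0.
C - 2I = [[-33, -22], [33, 22]].
Row 1: (-33)·x + (-22)·3 = 0
Row 2: (33)·x + (22)·3 = 0
Solving gives x = -2.
Check: C·(-2, 3) = (-4, 6) = 2·(-2, 3).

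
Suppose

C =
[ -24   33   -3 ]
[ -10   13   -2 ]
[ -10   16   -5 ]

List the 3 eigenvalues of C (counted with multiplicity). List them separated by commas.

Set up det(μI - C) = 0.
Expanding the 3×3 determinant: p(μ) = μ^3 + 16μ^2 + 75μ + 108.
Since p(-4) = 0, μ = -4 is a root.
Factor out (μ + 4): p(μ) = (μ + 4)·(μ^2 + 12μ + 27).
The quadratic factors as (μ + 9)·(μ + 3).
Eigenvalues: -9, -4, -3.

-9, -4, -3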